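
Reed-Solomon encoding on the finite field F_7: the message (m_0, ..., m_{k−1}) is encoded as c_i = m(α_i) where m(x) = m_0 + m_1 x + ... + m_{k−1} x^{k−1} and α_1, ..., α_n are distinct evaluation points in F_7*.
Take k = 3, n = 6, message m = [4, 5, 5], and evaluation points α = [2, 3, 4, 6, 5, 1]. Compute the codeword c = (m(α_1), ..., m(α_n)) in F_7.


c = [6, 1, 6, 4, 0, 0]

Message polynomial: m(x) = 4 + 5·x + 5·x^2 (mod 7).
For each evaluation point α_i, compute m(α_i) mod 7:
  α_1 = 2: Horner steps 5 → 1 → 6, so m(2) = 6.
  α_2 = 3: Horner steps 5 → 6 → 1, so m(3) = 1.
  α_3 = 4: Horner steps 5 → 4 → 6, so m(4) = 6.
  α_4 = 6: Horner steps 5 → 0 → 4, so m(6) = 4.
  α_5 = 5: Horner steps 5 → 2 → 0, so m(5) = 0.
  α_6 = 1: Horner steps 5 → 3 → 0, so m(1) = 0.
Codeword c = [6, 1, 6, 4, 0, 0] ∈ F_7^6.


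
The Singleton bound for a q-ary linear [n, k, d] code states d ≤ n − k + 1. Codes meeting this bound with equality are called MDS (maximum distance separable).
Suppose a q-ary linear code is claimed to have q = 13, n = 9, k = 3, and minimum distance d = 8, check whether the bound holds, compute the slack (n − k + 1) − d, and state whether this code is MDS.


Singleton RHS = n − k + 1 = 7, slack = -1, bound violated (no such code; not MDS).

Singleton bound: d ≤ n − k + 1.
Here n = 9, k = 3, so n − k + 1 = 7.
Given d = 8, check d ≤ 7: NO.
Slack = (n − k + 1) − d = -1.
The slack is negative: d = 8 exceeds n − k + 1 = 7 by 1, so the Singleton bound is violated and no linear [9, 3, 8]_13 code can exist. In particular it is not MDS (MDS requires d = n − k + 1 exactly).
Description: the claimed parameters are [9, 3, 8]_13; such a code would be impossible (violates the Singleton bound).


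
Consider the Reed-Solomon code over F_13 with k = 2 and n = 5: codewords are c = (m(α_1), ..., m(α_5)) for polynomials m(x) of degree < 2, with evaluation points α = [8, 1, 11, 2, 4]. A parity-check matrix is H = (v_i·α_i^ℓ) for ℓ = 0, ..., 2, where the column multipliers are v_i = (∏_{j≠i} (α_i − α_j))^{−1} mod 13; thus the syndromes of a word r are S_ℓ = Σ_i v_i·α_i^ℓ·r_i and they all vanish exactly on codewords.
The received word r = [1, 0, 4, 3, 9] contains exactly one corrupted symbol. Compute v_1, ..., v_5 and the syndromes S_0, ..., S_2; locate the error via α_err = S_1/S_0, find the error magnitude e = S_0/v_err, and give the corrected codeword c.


S = (2, 3, 11), error at position 1, error magnitude e = 6, c = [8, 0, 4, 3, 9].

Step 1: column multipliers v_i = (∏_{j≠i}(α_i − α_j))^{−1} mod 13.
  i = 1 (α = 8): (8−1)(8−11)(8−2)(8−4) = 7·(−3)·6·4 = −504 ≡ 3, so v_1 = 3^{−1} = 9 (mod 13).
  i = 2 (α = 1): (1−8)(1−11)(1−2)(1−4) = (−7)·(−10)·(−1)·(−3) = 210 ≡ 2, so v_2 = 2^{−1} = 7 (mod 13).
  i = 3 (α = 11): (11−8)(11−1)(11−2)(11−4) = 3·10·9·7 = 1890 ≡ 5, so v_3 = 5^{−1} = 8 (mod 13).
  i = 4 (α = 2): (2−8)(2−1)(2−11)(2−4) = (−6)·1·(−9)·(−2) = −108 ≡ 9, so v_4 = 9^{−1} = 3 (mod 13).
  i = 5 (α = 4): (4−8)(4−1)(4−11)(4−2) = (−4)·3·(−7)·2 = 168 ≡ 12, so v_5 = 12^{−1} = 12 (mod 13).
  v = [9, 7, 8, 3, 12].
Step 2: syndromes of r = [1, 0, 4, 3, 9] (all sums mod 13).
  S_0 = Σ v_i r_i = 9·1 + 7·0 + 8·4 + 3·3 + 12·9 = 158 ≡ 2.
  S_1 = Σ v_i α_i r_i = 9·8·1 + 7·1·0 + 8·11·4 + 3·2·3 + 12·4·9 = 874 ≡ 3.
  α_i^2 mod 13 = [12, 1, 4, 4, 3].
  S_2 = Σ v_i α_i^2 r_i = 9·12·1 + 7·1·0 + 8·4·4 + 3·4·3 + 12·3·9 = 596 ≡ 11.
  S = (2, 3, 11) ≠ 0, so r is not a codeword (an error is present).
Step 3: locate the error. For a single error e at position i, S_ℓ = v_i·e·α_i^ℓ, so α_err = S_1/S_0.
  S_0^{−1} = 2^{−1} = 7 (mod 13), so α_err = 3·7 = 21 ≡ 8 = α_1. Error position i = 1.
  Consistency check: S_2/S_1 = 11·9 = 99 ≡ 8 = α_err ✓ (single-error assumption holds).
Step 4: error magnitude e = S_0/v_1 = S_0·∏_{j≠1}(α_1 − α_j) = 2·3 = 6 ≡ 6 (mod 13).
Step 5: correct position 1: c_1 = r_1 − e = 1 − 6 ≡ 8 (mod 13). Hence c = [8, 0, 4, 3, 9].
  Check: interpolating c through the α_i gives m(x) = 10 + 3·x (degree < 2) with m(α_i) = c_i for every i, so c is indeed a codeword.


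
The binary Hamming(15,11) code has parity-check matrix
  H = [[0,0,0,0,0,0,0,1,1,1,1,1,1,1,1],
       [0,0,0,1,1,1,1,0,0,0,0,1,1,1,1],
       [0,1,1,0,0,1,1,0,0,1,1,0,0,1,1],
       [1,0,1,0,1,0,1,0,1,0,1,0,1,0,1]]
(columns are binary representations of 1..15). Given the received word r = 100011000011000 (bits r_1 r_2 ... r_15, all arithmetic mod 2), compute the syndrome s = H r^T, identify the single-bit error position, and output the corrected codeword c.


s = (0, 1, 0, 1)^T, error position = 5, corrected codeword c = 100001000011000

Compute s = H r^T mod 2 one row at a time:
  s_1 = 0 + 0 + 0 + 1 + 1 + 0 + 0 + 0 = 2 ≡ 0 (mod 2).
  s_2 = 0 + 1 + 1 + 0 + 1 + 0 + 0 + 0 = 3 ≡ 1 (mod 2).
  s_3 = 0 + 0 + 1 + 0 + 0 + 1 + 0 + 0 = 2 ≡ 0 (mod 2).
  s_4 = 1 + 0 + 1 + 0 + 0 + 1 + 0 + 0 = 3 ≡ 1 (mod 2).
s = (0, 1, 0, 1)^T — this equals column 5 of H (binary 0101), so error is at position 5.
Correct: flip bit 5 of r = 100011000011000 to get c = 100001000011000.


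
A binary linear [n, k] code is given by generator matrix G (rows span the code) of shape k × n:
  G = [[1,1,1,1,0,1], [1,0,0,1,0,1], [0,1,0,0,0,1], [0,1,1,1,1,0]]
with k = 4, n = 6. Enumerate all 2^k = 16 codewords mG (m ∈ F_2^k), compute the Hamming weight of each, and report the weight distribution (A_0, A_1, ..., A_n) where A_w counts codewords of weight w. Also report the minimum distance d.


Weight distribution: A_0 = 1, A_2 = 4, A_3 = 6, A_4 = 3, A_5 = 2. Minimum distance d = 2.

Enumerate all 2^4 = 16 messages m ∈ F_2^4.
For each, compute codeword c = mG in F_2^6, then tally its weight.
  m = 0000 → c = 000000, weight = 0.
  m = 1000 → c = 111101, weight = 5.
  m = 0100 → c = 100101, weight = 3.
  m = 1100 → c = 011000, weight = 2.
  m = 0010 → c = 010001, weight = 2.
  m = 1010 → c = 101100, weight = 3.
  m = 0110 → c = 110100, weight = 3.
  m = 1110 → c = 001001, weight = 2.
  m = 0001 → c = 011110, weight = 4.
  m = 1001 → c = 100011, weight = 3.
  m = 0101 → c = 111011, weight = 5.
  m = 1101 → c = 000110, weight = 2.
  m = 0011 → c = 001111, weight = 4.
  m = 1011 → c = 110010, weight = 3.
  m = 0111 → c = 101010, weight = 3.
  m = 1111 → c = 010111, weight = 4.
Tally weights:
  weight 0: 1 codewords.
  weight 2: 4 codewords.
  weight 3: 6 codewords.
  weight 4: 3 codewords.
  weight 5: 2 codewords.
Minimum distance d = smallest w > 0 with A_w > 0 = 2.
Sanity: Σ A_w = 16 = 2^4 = 16 ✓.


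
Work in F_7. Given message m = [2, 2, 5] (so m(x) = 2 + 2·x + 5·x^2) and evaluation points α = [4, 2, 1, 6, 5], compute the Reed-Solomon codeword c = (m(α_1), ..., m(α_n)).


c = [6, 5, 2, 5, 4]

Message polynomial: m(x) = 2 + 2·x + 5·x^2 (mod 7).
For each evaluation point α_i, compute m(α_i) mod 7:
  α_1 = 4: Horner steps 5 → 1 → 6, so m(4) = 6.
  α_2 = 2: Horner steps 5 → 5 → 5, so m(2) = 5.
  α_3 = 1: Horner steps 5 → 0 → 2, so m(1) = 2.
  α_4 = 6: Horner steps 5 → 4 → 5, so m(6) = 5.
  α_5 = 5: Horner steps 5 → 6 → 4, so m(5) = 4.
Codeword c = [6, 5, 2, 5, 4] ∈ F_7^5.


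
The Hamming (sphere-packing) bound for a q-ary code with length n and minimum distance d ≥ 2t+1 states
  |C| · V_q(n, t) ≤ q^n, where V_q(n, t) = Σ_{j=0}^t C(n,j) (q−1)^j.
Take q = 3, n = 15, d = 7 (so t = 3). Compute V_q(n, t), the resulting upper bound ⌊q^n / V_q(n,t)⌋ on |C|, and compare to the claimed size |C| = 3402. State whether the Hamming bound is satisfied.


V_q(n, t) = 4091, q^n = 14348907, Hamming bound = 3507, |C| = 3402 ≤ bound (satisfied).

Step 1: Compute V_q(n, t) = Σ_{j=0}^3 C(n, j) (q−1)^j.
  j = 0: C(15,0)·(2)^0 = 1·1 = 1.
  j = 1: C(15,1)·(2)^1 = 15·2 = 30.
  j = 2: C(15,2)·(2)^2 = 105·4 = 420.
  j = 3: C(15,3)·(2)^3 = 455·8 = 3640.
  V_q(n, t) = 1 + 30 + 420 + 3640 = 4091.
Step 2: q^n = 3^15 = 14348907.
Step 3: Hamming bound ⌊q^n / V_q(n,t)⌋ = ⌊14348907/4091⌋ = 3507.
Step 4: Compare |C| = 3402 to 3507: satisfied.
The claimed |C| lies below the Hamming bound.


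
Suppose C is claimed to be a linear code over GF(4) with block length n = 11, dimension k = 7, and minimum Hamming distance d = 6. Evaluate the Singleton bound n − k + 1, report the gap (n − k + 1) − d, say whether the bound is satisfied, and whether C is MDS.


Singleton RHS = n − k + 1 = 5, slack = -1, bound violated (no such code; not MDS).

Singleton bound: d ≤ n − k + 1.
Here n = 11, k = 7, so n − k + 1 = 5.
Given d = 6, check d ≤ 5: NO.
Slack = (n − k + 1) − d = -1.
The slack is negative: d = 6 exceeds n − k + 1 = 5 by 1, so the Singleton bound is violated and no linear [11, 7, 6]_4 code can exist. In particular it is not MDS (MDS requires d = n − k + 1 exactly).
Description: the claimed parameters are [11, 7, 6]_4; such a code would be impossible (violates the Singleton bound).


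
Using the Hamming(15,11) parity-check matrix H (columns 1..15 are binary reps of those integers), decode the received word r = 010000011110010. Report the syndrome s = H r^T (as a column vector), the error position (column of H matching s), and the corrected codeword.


s = (1, 1, 0, 0)^T, error position = 12, corrected codeword c = 010000011111010

Compute s = H r^T mod 2 one row at a time:
  s_1 = 1 + 1 + 1 + 1 + 0 + 0 + 1 + 0 = 5 ≡ 1 (mod 2).
  s_2 = 0 + 0 + 0 + 0 + 0 + 0 + 1 + 0 = 1 ≡ 1 (mod 2).
  s_3 = 1 + 0 + 0 + 0 + 1 + 1 + 1 + 0 = 4 ≡ 0 (mod 2).
  s_4 = 0 + 0 + 0 + 0 + 1 + 1 + 0 + 0 = 2 ≡ 0 (mod 2).
s = (1, 1, 0, 0)^T — this equals column 12 of H (binary 1100), so error is at position 12.
Correct: flip bit 12 of r = 010000011110010 to get c = 010000011111010.


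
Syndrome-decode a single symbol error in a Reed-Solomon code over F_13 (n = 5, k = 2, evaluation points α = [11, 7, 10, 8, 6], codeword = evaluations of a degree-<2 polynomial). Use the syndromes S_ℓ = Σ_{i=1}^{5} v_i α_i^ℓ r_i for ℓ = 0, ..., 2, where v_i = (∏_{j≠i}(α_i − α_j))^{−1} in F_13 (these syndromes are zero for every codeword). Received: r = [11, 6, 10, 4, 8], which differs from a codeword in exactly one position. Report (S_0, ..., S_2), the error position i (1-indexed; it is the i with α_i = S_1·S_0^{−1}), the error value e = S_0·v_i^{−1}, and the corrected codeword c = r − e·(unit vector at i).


S = (5, 11, 6), error at position 3, error magnitude e = 10, c = [11, 6, 0, 4, 8].

Step 1: column multipliers v_i = (∏_{j≠i}(α_i − α_j))^{−1} mod 13.
  i = 1 (α = 11): (11−7)(11−10)(11−8)(11−6) = 4·1·3·5 = 60 ≡ 8, so v_1 = 8^{−1} = 5 (mod 13).
  i = 2 (α = 7): (7−11)(7−10)(7−8)(7−6) = (−4)·(−3)·(−1)·1 = −12 ≡ 1, so v_2 = 1^{−1} = 1 (mod 13).
  i = 3 (α = 10): (10−11)(10−7)(10−8)(10−6) = (−1)·3·2·4 = −24 ≡ 2, so v_3 = 2^{−1} = 7 (mod 13).
  i = 4 (α = 8): (8−11)(8−7)(8−10)(8−6) = (−3)·1·(−2)·2 = 12 ≡ 12, so v_4 = 12^{−1} = 12 (mod 13).
  i = 5 (α = 6): (6−11)(6−7)(6−10)(6−8) = (−5)·(−1)·(−4)·(−2) = 40 ≡ 1, so v_5 = 1^{−1} = 1 (mod 13).
  v = [5, 1, 7, 12, 1].
Step 2: syndromes of r = [11, 6, 10, 4, 8] (all sums mod 13).
  S_0 = Σ v_i r_i = 5·11 + 1·6 + 7·10 + 12·4 + 1·8 = 187 ≡ 5.
  S_1 = Σ v_i α_i r_i = 5·11·11 + 1·7·6 + 7·10·10 + 12·8·4 + 1·6·8 = 1779 ≡ 11.
  α_i^2 mod 13 = [4, 10, 9, 12, 10].
  S_2 = Σ v_i α_i^2 r_i = 5·4·11 + 1·10·6 + 7·9·10 + 12·12·4 + 1·10·8 = 1566 ≡ 6.
  S = (5, 11, 6) ≠ 0, so r is not a codeword (an error is present).
Step 3: locate the error. For a single error e at position i, S_ℓ = v_i·e·α_i^ℓ, so α_err = S_1/S_0.
  S_0^{−1} = 5^{−1} = 8 (mod 13), so α_err = 11·8 = 88 ≡ 10 = α_3. Error position i = 3.
  Consistency check: S_2/S_1 = 6·6 = 36 ≡ 10 = α_err ✓ (single-error assumption holds).
Step 4: error magnitude e = S_0/v_3 = S_0·∏_{j≠3}(α_3 − α_j) = 5·2 = 10 ≡ 10 (mod 13).
Step 5: correct position 3: c_3 = r_3 − e = 10 − 10 ≡ 0 (mod 13). Hence c = [11, 6, 0, 4, 8].
  Check: interpolating c through the α_i gives m(x) = 7 + 11·x (degree < 2) with m(α_i) = c_i for every i, so c is indeed a codeword.


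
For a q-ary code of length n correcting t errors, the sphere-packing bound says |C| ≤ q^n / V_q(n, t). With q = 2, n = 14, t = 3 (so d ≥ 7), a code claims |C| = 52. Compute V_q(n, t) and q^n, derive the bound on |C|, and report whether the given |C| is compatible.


V_q(n, t) = 470, q^n = 16384, Hamming bound = 34, |C| = 52 > bound (violated).

Step 1: Compute V_q(n, t) = Σ_{j=0}^3 C(n, j) (q−1)^j.
  j = 0: C(14,0)·(1)^0 = 1·1 = 1.
  j = 1: C(14,1)·(1)^1 = 14·1 = 14.
  j = 2: C(14,2)·(1)^2 = 91·1 = 91.
  j = 3: C(14,3)·(1)^3 = 364·1 = 364.
  V_q(n, t) = 1 + 14 + 91 + 364 = 470.
Step 2: q^n = 2^14 = 16384.
Step 3: Hamming bound ⌊q^n / V_q(n,t)⌋ = ⌊16384/470⌋ = 34.
Step 4: Compare |C| = 52 to 34: violated.
The claimed |C| lies above the Hamming bound, so no 2-ary code of length 14 with d ≥ 7 can have 52 codewords.


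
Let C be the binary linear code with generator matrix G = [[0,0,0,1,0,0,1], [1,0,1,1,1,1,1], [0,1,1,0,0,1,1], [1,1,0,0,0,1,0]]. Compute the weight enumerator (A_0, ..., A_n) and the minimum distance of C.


Weight distribution: A_0 = 1, A_2 = 1, A_3 = 6, A_4 = 5, A_5 = 2, A_6 = 1. Minimum distance d = 2.

Enumerate all 2^4 = 16 messages m ∈ F_2^4.
For each, compute codeword c = mG in F_2^7, then tally its weight.
  m = 0000 → c = 0000000, weight = 0.
  m = 1000 → c = 0001001, weight = 2.
  m = 0100 → c = 1011111, weight = 6.
  m = 1100 → c = 1010110, weight = 4.
  m = 0010 → c = 0110011, weight = 4.
  m = 1010 → c = 0111010, weight = 4.
  m = 0110 → c = 1101100, weight = 4.
  m = 1110 → c = 1100101, weight = 4.
  m = 0001 → c = 1100010, weight = 3.
  m = 1001 → c = 1101011, weight = 5.
  m = 0101 → c = 0111101, weight = 5.
  m = 1101 → c = 0110100, weight = 3.
  m = 0011 → c = 1010001, weight = 3.
  m = 1011 → c = 1011000, weight = 3.
  m = 0111 → c = 0001110, weight = 3.
  m = 1111 → c = 0000111, weight = 3.
Tally weights:
  weight 0: 1 codewords.
  weight 2: 1 codewords.
  weight 3: 6 codewords.
  weight 4: 5 codewords.
  weight 5: 2 codewords.
  weight 6: 1 codewords.
Minimum distance d = smallest w > 0 with A_w > 0 = 2.
Sanity: Σ A_w = 16 = 2^4 = 16 ✓.


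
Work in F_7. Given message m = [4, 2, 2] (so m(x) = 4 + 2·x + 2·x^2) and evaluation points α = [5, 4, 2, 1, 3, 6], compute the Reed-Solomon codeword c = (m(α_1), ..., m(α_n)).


c = [1, 2, 2, 1, 0, 4]

Message polynomial: m(x) = 4 + 2·x + 2·x^2 (mod 7).
For each evaluation point α_i, compute m(α_i) mod 7:
  α_1 = 5: Horner steps 2 → 5 → 1, so m(5) = 1.
  α_2 = 4: Horner steps 2 → 3 → 2, so m(4) = 2.
  α_3 = 2: Horner steps 2 → 6 → 2, so m(2) = 2.
  α_4 = 1: Horner steps 2 → 4 → 1, so m(1) = 1.
  α_5 = 3: Horner steps 2 → 1 → 0, so m(3) = 0.
  α_6 = 6: Horner steps 2 → 0 → 4, so m(6) = 4.
Codeword c = [1, 2, 2, 1, 0, 4] ∈ F_7^6.


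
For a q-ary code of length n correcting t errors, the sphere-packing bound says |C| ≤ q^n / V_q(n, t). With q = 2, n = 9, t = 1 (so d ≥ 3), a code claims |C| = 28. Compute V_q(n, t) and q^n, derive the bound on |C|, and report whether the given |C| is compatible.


V_q(n, t) = 10, q^n = 512, Hamming bound = 51, |C| = 28 ≤ bound (satisfied).

Step 1: Compute V_q(n, t) = Σ_{j=0}^1 C(n, j) (q−1)^j.
  j = 0: C(9,0)·(1)^0 = 1·1 = 1.
  j = 1: C(9,1)·(1)^1 = 9·1 = 9.
  V_q(n, t) = 1 + 9 = 10.
Step 2: q^n = 2^9 = 512.
Step 3: Hamming bound ⌊q^n / V_q(n,t)⌋ = ⌊512/10⌋ = 51.
Step 4: Compare |C| = 28 to 51: satisfied.
The claimed |C| lies below the Hamming bound.


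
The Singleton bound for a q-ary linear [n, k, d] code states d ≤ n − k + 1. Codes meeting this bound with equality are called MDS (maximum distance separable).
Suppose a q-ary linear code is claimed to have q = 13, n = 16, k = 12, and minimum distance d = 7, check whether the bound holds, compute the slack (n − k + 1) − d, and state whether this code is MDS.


Singleton RHS = n − k + 1 = 5, slack = -2, bound violated (no such code; not MDS).

Singleton bound: d ≤ n − k + 1.
Here n = 16, k = 12, so n − k + 1 = 5.
Given d = 7, check d ≤ 5: NO.
Slack = (n − k + 1) − d = -2.
The slack is negative: d = 7 exceeds n − k + 1 = 5 by 2, so the Singleton bound is violated and no linear [16, 12, 7]_13 code can exist. In particular it is not MDS (MDS requires d = n − k + 1 exactly).
Description: the claimed parameters are [16, 12, 7]_13; such a code would be impossible (violates the Singleton bound).


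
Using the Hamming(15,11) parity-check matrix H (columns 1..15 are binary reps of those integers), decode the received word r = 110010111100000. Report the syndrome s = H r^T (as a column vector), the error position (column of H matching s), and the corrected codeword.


s = (1, 0, 1, 0)^T, error position = 10, corrected codeword c = 110010111000000

Compute s = H r^T mod 2 one row at a time:
  s_1 = 1 + 1 + 1 + 0 + 0 + 0 + 0 + 0 = 3 ≡ 1 (mod 2).
  s_2 = 0 + 1 + 0 + 1 + 0 + 0 + 0 + 0 = 2 ≡ 0 (mod 2).
  s_3 = 1 + 0 + 0 + 1 + 1 + 0 + 0 + 0 = 3 ≡ 1 (mod 2).
  s_4 = 1 + 0 + 1 + 1 + 1 + 0 + 0 + 0 = 4 ≡ 0 (mod 2).
s = (1, 0, 1, 0)^T — this equals column 10 of H (binary 1010), so error is at position 10.
Correct: flip bit 10 of r = 110010111100000 to get c = 110010111000000.


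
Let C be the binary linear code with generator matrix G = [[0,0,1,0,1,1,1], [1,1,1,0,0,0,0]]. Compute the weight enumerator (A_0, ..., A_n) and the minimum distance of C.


Weight distribution: A_0 = 1, A_3 = 1, A_4 = 1, A_5 = 1. Minimum distance d = 3.

Enumerate all 2^2 = 4 messages m ∈ F_2^2.
For each, compute codeword c = mG in F_2^7, then tally its weight.
  m = 00 → c = 0000000, weight = 0.
  m = 10 → c = 0010111, weight = 4.
  m = 01 → c = 1110000, weight = 3.
  m = 11 → c = 1100111, weight = 5.
Tally weights:
  weight 0: 1 codewords.
  weight 3: 1 codewords.
  weight 4: 1 codewords.
  weight 5: 1 codewords.
Minimum distance d = smallest w > 0 with A_w > 0 = 3.
Sanity: Σ A_w = 4 = 2^2 = 4 ✓.


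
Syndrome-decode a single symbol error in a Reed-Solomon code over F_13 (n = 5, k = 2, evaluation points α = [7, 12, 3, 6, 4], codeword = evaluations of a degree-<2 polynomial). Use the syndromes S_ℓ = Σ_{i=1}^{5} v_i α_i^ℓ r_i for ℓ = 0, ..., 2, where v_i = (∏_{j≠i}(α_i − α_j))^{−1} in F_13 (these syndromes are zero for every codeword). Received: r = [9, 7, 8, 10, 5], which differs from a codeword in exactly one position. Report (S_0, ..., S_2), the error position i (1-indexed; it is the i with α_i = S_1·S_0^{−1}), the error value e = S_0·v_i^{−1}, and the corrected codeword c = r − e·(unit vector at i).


S = (5, 4, 11), error at position 4, error magnitude e = 11, c = [9, 7, 8, 12, 5].

Step 1: column multipliers v_i = (∏_{j≠i}(α_i − α_j))^{−1} mod 13.
  i = 1 (α = 7): (7−12)(7−3)(7−6)(7−4) = (−5)·4·1·3 = −60 ≡ 5, so v_1 = 5^{−1} = 8 (mod 13).
  i = 2 (α = 12): (12−7)(12−3)(12−6)(12−4) = 5·9·6·8 = 2160 ≡ 2, so v_2 = 2^{−1} = 7 (mod 13).
  i = 3 (α = 3): (3−7)(3−12)(3−6)(3−4) = (−4)·(−9)·(−3)·(−1) = 108 ≡ 4, so v_3 = 4^{−1} = 10 (mod 13).
  i = 4 (α = 6): (6−7)(6−12)(6−3)(6−4) = (−1)·(−6)·3·2 = 36 ≡ 10, so v_4 = 10^{−1} = 4 (mod 13).
  i = 5 (α = 4): (4−7)(4−12)(4−3)(4−6) = (−3)·(−8)·1·(−2) = −48 ≡ 4, so v_5 = 4^{−1} = 10 (mod 13).
  v = [8, 7, 10, 4, 10].
Step 2: syndromes of r = [9, 7, 8, 10, 5] (all sums mod 13).
  S_0 = Σ v_i r_i = 8·9 + 7·7 + 10·8 + 4·10 + 10·5 = 291 ≡ 5.
  S_1 = Σ v_i α_i r_i = 8·7·9 + 7·12·7 + 10·3·8 + 4·6·10 + 10·4·5 = 1772 ≡ 4.
  α_i^2 mod 13 = [10, 1, 9, 10, 3].
  S_2 = Σ v_i α_i^2 r_i = 8·10·9 + 7·1·7 + 10·9·8 + 4·10·10 + 10·3·5 = 2039 ≡ 11.
  S = (5, 4, 11) ≠ 0, so r is not a codeword (an error is present).
Step 3: locate the error. For a single error e at position i, S_ℓ = v_i·e·α_i^ℓ, so α_err = S_1/S_0.
  S_0^{−1} = 5^{−1} = 8 (mod 13), so α_err = 4·8 = 32 ≡ 6 = α_4. Error position i = 4.
  Consistency check: S_2/S_1 = 11·10 = 110 ≡ 6 = α_err ✓ (single-error assumption holds).
Step 4: error magnitude e = S_0/v_4 = S_0·∏_{j≠4}(α_4 − α_j) = 5·10 = 50 ≡ 11 (mod 13).
Step 5: correct position 4: c_4 = r_4 − e = 10 − 11 ≡ 12 (mod 13). Hence c = [9, 7, 8, 12, 5].
  Check: interpolating c through the α_i gives m(x) = 4 + 10·x (degree < 2) with m(α_i) = c_i for every i, so c is indeed a codeword.


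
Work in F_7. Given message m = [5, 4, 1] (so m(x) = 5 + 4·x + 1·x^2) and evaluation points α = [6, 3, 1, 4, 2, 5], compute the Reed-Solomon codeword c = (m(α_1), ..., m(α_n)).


c = [2, 5, 3, 2, 3, 1]

Message polynomial: m(x) = 5 + 4·x + 1·x^2 (mod 7).
For each evaluation point α_i, compute m(α_i) mod 7:
  α_1 = 6: Horner steps 1 → 3 → 2, so m(6) = 2.
  α_2 = 3: Horner steps 1 → 0 → 5, so m(3) = 5.
  α_3 = 1: Horner steps 1 → 5 → 3, so m(1) = 3.
  α_4 = 4: Horner steps 1 → 1 → 2, so m(4) = 2.
  α_5 = 2: Horner steps 1 → 6 → 3, so m(2) = 3.
  α_6 = 5: Horner steps 1 → 2 → 1, so m(5) = 1.
Codeword c = [2, 5, 3, 2, 3, 1] ∈ F_7^6.


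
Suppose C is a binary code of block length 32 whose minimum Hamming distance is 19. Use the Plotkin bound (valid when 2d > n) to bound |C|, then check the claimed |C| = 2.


Plotkin bound M ≤ 6; given |C| = 2 ≤ bound (satisfied).

Check applicability: 2d = 38, n = 32.
2d − n = 6 > 0, so Plotkin applies.
Compute d/(2d−n) = 19/6 ≈ 3.1667.
⌊d/(2d−n)⌋ = 3.
Plotkin bound: M ≤ 2·3 = 6.
Given |C| = 2, check: satisfied.
This |C| is below the Plotkin bound.


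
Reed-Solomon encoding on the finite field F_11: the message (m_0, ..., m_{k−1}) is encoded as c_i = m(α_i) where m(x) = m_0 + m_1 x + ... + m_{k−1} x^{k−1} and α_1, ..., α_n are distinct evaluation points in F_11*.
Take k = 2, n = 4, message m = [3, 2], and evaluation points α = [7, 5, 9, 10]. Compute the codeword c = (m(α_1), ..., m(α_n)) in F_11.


c = [6, 2, 10, 1]

Message polynomial: m(x) = 3 + 2·x (mod 11).
For each evaluation point α_i, compute m(α_i) mod 11:
  α_1 = 7: Horner steps 2 → 6, so m(7) = 6.
  α_2 = 5: Horner steps 2 → 2, so m(5) = 2.
  α_3 = 9: Horner steps 2 → 10, so m(9) = 10.
  α_4 = 10: Horner steps 2 → 1, so m(10) = 1.
Codeword c = [6, 2, 10, 1] ∈ F_11^4.


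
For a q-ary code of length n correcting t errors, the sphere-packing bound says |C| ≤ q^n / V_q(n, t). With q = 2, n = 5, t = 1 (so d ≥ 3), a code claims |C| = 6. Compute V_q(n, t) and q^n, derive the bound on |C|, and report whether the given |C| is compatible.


V_q(n, t) = 6, q^n = 32, Hamming bound = 5, |C| = 6 > bound (violated).

Step 1: Compute V_q(n, t) = Σ_{j=0}^1 C(n, j) (q−1)^j.
  j = 0: C(5,0)·(1)^0 = 1·1 = 1.
  j = 1: C(5,1)·(1)^1 = 5·1 = 5.
  V_q(n, t) = 1 + 5 = 6.
Step 2: q^n = 2^5 = 32.
Step 3: Hamming bound ⌊q^n / V_q(n,t)⌋ = ⌊32/6⌋ = 5.
Step 4: Compare |C| = 6 to 5: violated.
The claimed |C| lies above the Hamming bound, so no 2-ary code of length 5 with d ≥ 3 can have 6 codewords.


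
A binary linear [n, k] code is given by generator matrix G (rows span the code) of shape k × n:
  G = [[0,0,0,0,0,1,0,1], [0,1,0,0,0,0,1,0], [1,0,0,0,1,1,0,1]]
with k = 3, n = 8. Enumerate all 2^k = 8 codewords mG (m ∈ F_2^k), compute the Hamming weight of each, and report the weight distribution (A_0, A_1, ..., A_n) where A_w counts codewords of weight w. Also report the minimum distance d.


Weight distribution: A_0 = 1, A_2 = 3, A_4 = 3, A_6 = 1. Minimum distance d = 2.

Enumerate all 2^3 = 8 messages m ∈ F_2^3.
For each, compute codeword c = mG in F_2^8, then tally its weight.
  m = 000 → c = 00000000, weight = 0.
  m = 100 → c = 00000101, weight = 2.
  m = 010 → c = 01000010, weight = 2.
  m = 110 → c = 01000111, weight = 4.
  m = 001 → c = 10001101, weight = 4.
  m = 101 → c = 10001000, weight = 2.
  m = 011 → c = 11001111, weight = 6.
  m = 111 → c = 11001010, weight = 4.
Tally weights:
  weight 0: 1 codewords.
  weight 2: 3 codewords.
  weight 4: 3 codewords.
  weight 6: 1 codewords.
Minimum distance d = smallest w > 0 with A_w > 0 = 2.
Sanity: Σ A_w = 8 = 2^3 = 8 ✓.


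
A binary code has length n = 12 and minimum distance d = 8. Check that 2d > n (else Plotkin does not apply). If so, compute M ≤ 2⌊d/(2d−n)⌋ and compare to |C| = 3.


Plotkin bound M ≤ 4; given |C| = 3 ≤ bound (satisfied).

Check applicability: 2d = 16, n = 12.
2d − n = 4 > 0, so Plotkin applies.
Compute d/(2d−n) = 8/4 ≈ 2.0000.
⌊d/(2d−n)⌋ = 2.
Plotkin bound: M ≤ 2·2 = 4.
Given |C| = 3, check: satisfied.
This |C| is below the Plotkin bound.


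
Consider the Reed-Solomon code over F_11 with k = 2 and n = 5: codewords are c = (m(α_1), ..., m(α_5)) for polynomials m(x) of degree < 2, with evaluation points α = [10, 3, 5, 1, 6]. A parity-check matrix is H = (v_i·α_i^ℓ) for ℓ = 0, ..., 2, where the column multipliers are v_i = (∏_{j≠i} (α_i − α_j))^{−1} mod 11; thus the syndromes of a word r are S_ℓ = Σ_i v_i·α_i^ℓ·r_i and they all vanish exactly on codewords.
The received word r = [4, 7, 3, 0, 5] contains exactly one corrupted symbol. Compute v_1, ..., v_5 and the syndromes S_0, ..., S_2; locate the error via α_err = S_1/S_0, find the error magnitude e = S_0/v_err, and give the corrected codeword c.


S = (8, 4, 2), error at position 5, error magnitude e = 4, c = [4, 7, 3, 0, 1].

Step 1: column multipliers v_i = (∏_{j≠i}(α_i − α_j))^{−1} mod 11.
  i = 1 (α = 10): (10−3)(10−5)(10−1)(10−6) = 7·5·9·4 = 1260 ≡ 6, so v_1 = 6^{−1} = 2 (mod 11).
  i = 2 (α = 3): (3−10)(3−5)(3−1)(3−6) = (−7)·(−2)·2·(−3) = −84 ≡ 4, so v_2 = 4^{−1} = 3 (mod 11).
  i = 3 (α = 5): (5−10)(5−3)(5−1)(5−6) = (−5)·2·4·(−1) = 40 ≡ 7, so v_3 = 7^{−1} = 8 (mod 11).
  i = 4 (α = 1): (1−10)(1−3)(1−5)(1−6) = (−9)·(−2)·(−4)·(−5) = 360 ≡ 8, so v_4 = 8^{−1} = 7 (mod 11).
  i = 5 (α = 6): (6−10)(6−3)(6−5)(6−1) = (−4)·3·1·5 = −60 ≡ 6, so v_5 = 6^{−1} = 2 (mod 11).
  v = [2, 3, 8, 7, 2].
Step 2: syndromes of r = [4, 7, 3, 0, 5] (all sums mod 11).
  S_0 = Σ v_i r_i = 2·4 + 3·7 + 8·3 + 7·0 + 2·5 = 63 ≡ 8.
  S_1 = Σ v_i α_i r_i = 2·10·4 + 3·3·7 + 8·5·3 + 7·1·0 + 2·6·5 = 323 ≡ 4.
  α_i^2 mod 11 = [1, 9, 3, 1, 3].
  S_2 = Σ v_i α_i^2 r_i = 2·1·4 + 3·9·7 + 8·3·3 + 7·1·0 + 2·3·5 = 299 ≡ 2.
  S = (8, 4, 2) ≠ 0, so r is not a codeword (an error is present).
Step 3: locate the error. For a single error e at position i, S_ℓ = v_i·e·α_i^ℓ, so α_err = S_1/S_0.
  S_0^{−1} = 8^{−1} = 7 (mod 11), so α_err = 4·7 = 28 ≡ 6 = α_5. Error position i = 5.
  Consistency check: S_2/S_1 = 2·3 = 6 ≡ 6 = α_err ✓ (single-error assumption holds).
Step 4: error magnitude e = S_0/v_5 = S_0·∏_{j≠5}(α_5 − α_j) = 8·6 = 48 ≡ 4 (mod 11).
Step 5: correct position 5: c_5 = r_5 − e = 5 − 4 ≡ 1 (mod 11). Hence c = [4, 7, 3, 0, 1].
  Check: interpolating c through the α_i gives m(x) = 2 + 9·x (degree < 2) with m(α_i) = c_i for every i, so c is indeed a codeword.


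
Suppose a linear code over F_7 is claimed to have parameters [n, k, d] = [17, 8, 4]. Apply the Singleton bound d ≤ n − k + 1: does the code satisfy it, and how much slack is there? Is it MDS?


Singleton RHS = n − k + 1 = 10, slack = 6, bound satisfied, not MDS.

Singleton bound: d ≤ n − k + 1.
Here n = 17, k = 8, so n − k + 1 = 10.
Given d = 4, check d ≤ 10: YES.
Slack = (n − k + 1) − d = 6.
The code is NOT MDS (slack = 6 > 0).
Description: the claimed parameters are [17, 8, 4]_7; such a code would be non-MDS.


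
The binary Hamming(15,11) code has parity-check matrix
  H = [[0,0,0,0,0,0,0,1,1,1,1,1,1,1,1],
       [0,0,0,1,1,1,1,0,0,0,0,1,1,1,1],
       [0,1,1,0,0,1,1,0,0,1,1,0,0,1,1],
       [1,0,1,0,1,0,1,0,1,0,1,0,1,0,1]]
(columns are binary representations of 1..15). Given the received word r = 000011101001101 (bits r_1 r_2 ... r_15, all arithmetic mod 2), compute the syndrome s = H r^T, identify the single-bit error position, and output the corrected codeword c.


s = (0, 0, 1, 1)^T, error position = 3, corrected codeword c = 001011101001101

Compute s = H r^T mod 2 one row at a time:
  s_1 = 0 + 1 + 0 + 0 + 1 + 1 + 0 + 1 = 4 ≡ 0 (mod 2).
  s_2 = 0 + 1 + 1 + 1 + 1 + 1 + 0 + 1 = 6 ≡ 0 (mod 2).
  s_3 = 0 + 0 + 1 + 1 + 0 + 0 + 0 + 1 = 3 ≡ 1 (mod 2).
  s_4 = 0 + 0 + 1 + 1 + 1 + 0 + 1 + 1 = 5 ≡ 1 (mod 2).
s = (0, 0, 1, 1)^T — this equals column 3 of H (binary 0011), so error is at position 3.
Correct: flip bit 3 of r = 000011101001101 to get c = 001011101001101.


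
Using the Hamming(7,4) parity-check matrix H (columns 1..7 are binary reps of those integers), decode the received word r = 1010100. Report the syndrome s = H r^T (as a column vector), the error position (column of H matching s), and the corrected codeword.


s = (1, 1, 1)^T, error position = 7, corrected codeword c = 1010101

Compute s = H r^T mod 2 one row at a time:
  s_1 = 0 + 1 + 0 + 0 = 1 ≡ 1 (mod 2).
  s_2 = 0 + 1 + 0 + 0 = 1 ≡ 1 (mod 2).
  s_3 = 1 + 1 + 1 + 0 = 3 ≡ 1 (mod 2).
s = (1, 1, 1)^T — this equals column 7 of H (binary 111), so error is at position 7.
Correct: flip bit 7 of r = 1010100 to get c = 1010101.


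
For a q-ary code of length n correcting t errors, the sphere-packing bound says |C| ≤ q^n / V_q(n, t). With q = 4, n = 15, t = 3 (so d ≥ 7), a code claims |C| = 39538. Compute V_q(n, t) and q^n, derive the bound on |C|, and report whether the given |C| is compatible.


V_q(n, t) = 13276, q^n = 1073741824, Hamming bound = 80878, |C| = 39538 ≤ bound (satisfied).

Step 1: Compute V_q(n, t) = Σ_{j=0}^3 C(n, j) (q−1)^j.
  j = 0: C(15,0)·(3)^0 = 1·1 = 1.
  j = 1: C(15,1)·(3)^1 = 15·3 = 45.
  j = 2: C(15,2)·(3)^2 = 105·9 = 945.
  j = 3: C(15,3)·(3)^3 = 455·27 = 12285.
  V_q(n, t) = 1 + 45 + 945 + 12285 = 13276.
Step 2: q^n = 4^15 = 1073741824.
Step 3: Hamming bound ⌊q^n / V_q(n,t)⌋ = ⌊1073741824/13276⌋ = 80878.
Step 4: Compare |C| = 39538 to 80878: satisfied.
The claimed |C| lies below the Hamming bound.


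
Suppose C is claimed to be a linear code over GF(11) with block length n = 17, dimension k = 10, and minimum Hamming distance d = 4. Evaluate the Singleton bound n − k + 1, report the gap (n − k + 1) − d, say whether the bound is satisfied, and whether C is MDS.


Singleton RHS = n − k + 1 = 8, slack = 4, bound satisfied, not MDS.

Singleton bound: d ≤ n − k + 1.
Here n = 17, k = 10, so n − k + 1 = 8.
Given d = 4, check d ≤ 8: YES.
Slack = (n − k + 1) − d = 4.
The code is NOT MDS (slack = 4 > 0).
Description: the claimed parameters are [17, 10, 4]_11; such a code would be non-MDS.


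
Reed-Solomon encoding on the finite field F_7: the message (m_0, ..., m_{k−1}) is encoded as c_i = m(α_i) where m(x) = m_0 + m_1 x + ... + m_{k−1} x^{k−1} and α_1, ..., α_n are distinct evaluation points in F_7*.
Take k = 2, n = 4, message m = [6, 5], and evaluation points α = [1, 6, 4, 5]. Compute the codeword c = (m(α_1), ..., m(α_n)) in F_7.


c = [4, 1, 5, 3]

Message polynomial: m(x) = 6 + 5·x (mod 7).
For each evaluation point α_i, compute m(α_i) mod 7:
  α_1 = 1: Horner steps 5 → 4, so m(1) = 4.
  α_2 = 6: Horner steps 5 → 1, so m(6) = 1.
  α_3 = 4: Horner steps 5 → 5, so m(4) = 5.
  α_4 = 5: Horner steps 5 → 3, so m(5) = 3.
Codeword c = [4, 1, 5, 3] ∈ F_7^4.


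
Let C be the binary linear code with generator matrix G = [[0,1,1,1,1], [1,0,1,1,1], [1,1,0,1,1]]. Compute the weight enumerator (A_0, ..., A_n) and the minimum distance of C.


Weight distribution: A_0 = 1, A_2 = 4, A_4 = 3. Minimum distance d = 2.

Enumerate all 2^3 = 8 messages m ∈ F_2^3.
For each, compute codeword c = mG in F_2^5, then tally its weight.
  m = 000 → c = 00000, weight = 0.
  m = 100 → c = 01111, weight = 4.
  m = 010 → c = 10111, weight = 4.
  m = 110 → c = 11000, weight = 2.
  m = 001 → c = 11011, weight = 4.
  m = 101 → c = 10100, weight = 2.
  m = 011 → c = 01100, weight = 2.
  m = 111 → c = 00011, weight = 2.
Tally weights:
  weight 0: 1 codewords.
  weight 2: 4 codewords.
  weight 4: 3 codewords.
Minimum distance d = smallest w > 0 with A_w > 0 = 2.
Sanity: Σ A_w = 8 = 2^3 = 8 ✓.


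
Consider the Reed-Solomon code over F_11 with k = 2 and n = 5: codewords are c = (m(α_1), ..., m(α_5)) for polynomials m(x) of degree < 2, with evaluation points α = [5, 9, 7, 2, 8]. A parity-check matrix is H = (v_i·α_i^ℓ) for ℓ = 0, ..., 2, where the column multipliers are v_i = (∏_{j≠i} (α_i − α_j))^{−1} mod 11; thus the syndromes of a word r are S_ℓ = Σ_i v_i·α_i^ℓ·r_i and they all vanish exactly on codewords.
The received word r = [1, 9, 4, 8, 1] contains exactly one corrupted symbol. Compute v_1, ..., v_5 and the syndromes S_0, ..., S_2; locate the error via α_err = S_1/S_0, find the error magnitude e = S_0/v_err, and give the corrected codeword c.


S = (7, 2, 10), error at position 1, error magnitude e = 2, c = [10, 9, 4, 8, 1].

Step 1: column multipliers v_i = (∏_{j≠i}(α_i − α_j))^{−1} mod 11.
  i = 1 (α = 5): (5−9)(5−7)(5−2)(5−8) = (−4)·(−2)·3·(−3) = −72 ≡ 5, so v_1 = 5^{−1} = 9 (mod 11).
  i = 2 (α = 9): (9−5)(9−7)(9−2)(9−8) = 4·2·7·1 = 56 ≡ 1, so v_2 = 1^{−1} = 1 (mod 11).
  i = 3 (α = 7): (7−5)(7−9)(7−2)(7−8) = 2·(−2)·5·(−1) = 20 ≡ 9, so v_3 = 9^{−1} = 5 (mod 11).
  i = 4 (α = 2): (2−5)(2−9)(2−7)(2−8) = (−3)·(−7)·(−5)·(−6) = 630 ≡ 3, so v_4 = 3^{−1} = 4 (mod 11).
  i = 5 (α = 8): (8−5)(8−9)(8−7)(8−2) = 3·(−1)·1·6 = −18 ≡ 4, so v_5 = 4^{−1} = 3 (mod 11).
  v = [9, 1, 5, 4, 3].
Step 2: syndromes of r = [1, 9, 4, 8, 1] (all sums mod 11).
  S_0 = Σ v_i r_i = 9·1 + 1·9 + 5·4 + 4·8 + 3·1 = 73 ≡ 7.
  S_1 = Σ v_i α_i r_i = 9·5·1 + 1·9·9 + 5·7·4 + 4·2·8 + 3·8·1 = 354 ≡ 2.
  α_i^2 mod 11 = [3, 4, 5, 4, 9].
  S_2 = Σ v_i α_i^2 r_i = 9·3·1 + 1·4·9 + 5·5·4 + 4·4·8 + 3·9·1 = 318 ≡ 10.
  S = (7, 2, 10) ≠ 0, so r is not a codeword (an error is present).
Step 3: locate the error. For a single error e at position i, S_ℓ = v_i·e·α_i^ℓ, so α_err = S_1/S_0.
  S_0^{−1} = 7^{−1} = 8 (mod 11), so α_err = 2·8 = 16 ≡ 5 = α_1. Error position i = 1.
  Consistency check: S_2/S_1 = 10·6 = 60 ≡ 5 = α_err ✓ (single-error assumption holds).
Step 4: error magnitude e = S_0/v_1 = S_0·∏_{j≠1}(α_1 − α_j) = 7·5 = 35 ≡ 2 (mod 11).
Step 5: correct position 1: c_1 = r_1 − e = 1 − 2 ≡ 10 (mod 11). Hence c = [10, 9, 4, 8, 1].
  Check: interpolating c through the α_i gives m(x) = 3 + 8·x (degree < 2) with m(α_i) = c_i for every i, so c is indeed a codeword.


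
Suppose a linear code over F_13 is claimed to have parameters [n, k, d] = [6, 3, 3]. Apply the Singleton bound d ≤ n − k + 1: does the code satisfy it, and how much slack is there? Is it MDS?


Singleton RHS = n − k + 1 = 4, slack = 1, bound satisfied, not MDS.

Singleton bound: d ≤ n − k + 1.
Here n = 6, k = 3, so n − k + 1 = 4.
Given d = 3, check d ≤ 4: YES.
Slack = (n − k + 1) − d = 1.
The code is NOT MDS (slack = 1 > 0).
Description: the claimed parameters are [6, 3, 3]_13; such a code would be non-MDS.


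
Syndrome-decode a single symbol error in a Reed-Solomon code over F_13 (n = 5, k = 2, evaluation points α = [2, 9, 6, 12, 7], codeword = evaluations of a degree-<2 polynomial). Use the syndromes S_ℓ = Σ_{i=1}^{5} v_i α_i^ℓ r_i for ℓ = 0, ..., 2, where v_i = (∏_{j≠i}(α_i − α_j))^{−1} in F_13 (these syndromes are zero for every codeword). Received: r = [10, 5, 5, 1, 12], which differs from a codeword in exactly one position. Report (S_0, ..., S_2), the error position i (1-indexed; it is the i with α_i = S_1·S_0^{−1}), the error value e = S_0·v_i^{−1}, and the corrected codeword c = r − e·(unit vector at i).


S = (8, 9, 2), error at position 3, error magnitude e = 9, c = [10, 5, 9, 1, 12].

Step 1: column multipliers v_i = (∏_{j≠i}(α_i − α_j))^{−1} mod 13.
  i = 1 (α = 2): (2−9)(2−6)(2−12)(2−7) = (−7)·(−4)·(−10)·(−5) = 1400 ≡ 9, so v_1 = 9^{−1} = 3 (mod 13).
  i = 2 (α = 9): (9−2)(9−6)(9−12)(9−7) = 7·3·(−3)·2 = −126 ≡ 4, so v_2 = 4^{−1} = 10 (mod 13).
  i = 3 (α = 6): (6−2)(6−9)(6−12)(6−7) = 4·(−3)·(−6)·(−1) = −72 ≡ 6, so v_3 = 6^{−1} = 11 (mod 13).
  i = 4 (α = 12): (12−2)(12−9)(12−6)(12−7) = 10·3·6·5 = 900 ≡ 3, so v_4 = 3^{−1} = 9 (mod 13).
  i = 5 (α = 7): (7−2)(7−9)(7−6)(7−12) = 5·(−2)·1·(−5) = 50 ≡ 11, so v_5 = 11^{−1} = 6 (mod 13).
  v = [3, 10, 11, 9, 6].
Step 2: syndromes of r = [10, 5, 5, 1, 12] (all sums mod 13).
  S_0 = Σ v_i r_i = 3·10 + 10·5 + 11·5 + 9·1 + 6·12 = 216 ≡ 8.
  S_1 = Σ v_i α_i r_i = 3·2·10 + 10·9·5 + 11·6·5 + 9·12·1 + 6·7·12 = 1452 ≡ 9.
  α_i^2 mod 13 = [4, 3, 10, 1, 10].
  S_2 = Σ v_i α_i^2 r_i = 3·4·10 + 10·3·5 + 11·10·5 + 9·1·1 + 6·10·12 = 1549 ≡ 2.
  S = (8, 9, 2) ≠ 0, so r is not a codeword (an error is present).
Step 3: locate the error. For a single error e at position i, S_ℓ = v_i·e·α_i^ℓ, so α_err = S_1/S_0.
  S_0^{−1} = 8^{−1} = 5 (mod 13), so α_err = 9·5 = 45 ≡ 6 = α_3. Error position i = 3.
  Consistency check: S_2/S_1 = 2·3 = 6 ≡ 6 = α_err ✓ (single-error assumption holds).
Step 4: error magnitude e = S_0/v_3 = S_0·∏_{j≠3}(α_3 − α_j) = 8·6 = 48 ≡ 9 (mod 13).
Step 5: correct position 3: c_3 = r_3 − e = 5 − 9 ≡ 9 (mod 13). Hence c = [10, 5, 9, 1, 12].
  Check: interpolating c through the α_i gives m(x) = 4 + 3·x (degree < 2) with m(α_i) = c_i for every i, so c is indeed a codeword.


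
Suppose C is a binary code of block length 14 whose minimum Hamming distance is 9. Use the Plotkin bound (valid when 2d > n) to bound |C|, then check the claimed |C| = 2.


Plotkin bound M ≤ 4; given |C| = 2 ≤ bound (satisfied).

Check applicability: 2d = 18, n = 14.
2d − n = 4 > 0, so Plotkin applies.
Compute d/(2d−n) = 9/4 ≈ 2.2500.
⌊d/(2d−n)⌋ = 2.
Plotkin bound: M ≤ 2·2 = 4.
Given |C| = 2, check: satisfied.
This |C| is below the Plotkin bound.


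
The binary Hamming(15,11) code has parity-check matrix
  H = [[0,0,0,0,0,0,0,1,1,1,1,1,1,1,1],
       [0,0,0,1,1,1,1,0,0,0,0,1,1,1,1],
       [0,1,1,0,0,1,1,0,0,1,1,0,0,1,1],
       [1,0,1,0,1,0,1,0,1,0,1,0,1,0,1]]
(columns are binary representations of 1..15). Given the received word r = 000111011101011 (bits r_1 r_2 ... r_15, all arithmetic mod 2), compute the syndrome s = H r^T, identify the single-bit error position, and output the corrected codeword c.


s = (0, 0, 0, 1)^T, error position = 1, corrected codeword c = 100111011101011

Compute s = H r^T mod 2 one row at a time:
  s_1 = 1 + 1 + 1 + 0 + 1 + 0 + 1 + 1 = 6 ≡ 0 (mod 2).
  s_2 = 1 + 1 + 1 + 0 + 1 + 0 + 1 + 1 = 6 ≡ 0 (mod 2).
  s_3 = 0 + 0 + 1 + 0 + 1 + 0 + 1 + 1 = 4 ≡ 0 (mod 2).
  s_4 = 0 + 0 + 1 + 0 + 1 + 0 + 0 + 1 = 3 ≡ 1 (mod 2).
s = (0, 0, 0, 1)^T — this equals column 1 of H (binary 0001), so error is at position 1.
Correct: flip bit 1 of r = 000111011101011 to get c = 100111011101011.


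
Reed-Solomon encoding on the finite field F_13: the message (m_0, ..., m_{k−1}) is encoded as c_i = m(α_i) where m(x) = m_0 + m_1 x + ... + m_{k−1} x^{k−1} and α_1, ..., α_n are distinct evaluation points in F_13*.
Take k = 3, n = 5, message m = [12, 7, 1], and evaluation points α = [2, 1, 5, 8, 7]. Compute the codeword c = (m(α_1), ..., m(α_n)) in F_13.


c = [4, 7, 7, 2, 6]

Message polynomial: m(x) = 12 + 7·x + 1·x^2 (mod 13).
For each evaluation point α_i, compute m(α_i) mod 13:
  α_1 = 2: Horner steps 1 → 9 → 4, so m(2) = 4.
  α_2 = 1: Horner steps 1 → 8 → 7, so m(1) = 7.
  α_3 = 5: Horner steps 1 → 12 → 7, so m(5) = 7.
  α_4 = 8: Horner steps 1 → 2 → 2, so m(8) = 2.
  α_5 = 7: Horner steps 1 → 1 → 6, so m(7) = 6.
Codeword c = [4, 7, 7, 2, 6] ∈ F_13^5.
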